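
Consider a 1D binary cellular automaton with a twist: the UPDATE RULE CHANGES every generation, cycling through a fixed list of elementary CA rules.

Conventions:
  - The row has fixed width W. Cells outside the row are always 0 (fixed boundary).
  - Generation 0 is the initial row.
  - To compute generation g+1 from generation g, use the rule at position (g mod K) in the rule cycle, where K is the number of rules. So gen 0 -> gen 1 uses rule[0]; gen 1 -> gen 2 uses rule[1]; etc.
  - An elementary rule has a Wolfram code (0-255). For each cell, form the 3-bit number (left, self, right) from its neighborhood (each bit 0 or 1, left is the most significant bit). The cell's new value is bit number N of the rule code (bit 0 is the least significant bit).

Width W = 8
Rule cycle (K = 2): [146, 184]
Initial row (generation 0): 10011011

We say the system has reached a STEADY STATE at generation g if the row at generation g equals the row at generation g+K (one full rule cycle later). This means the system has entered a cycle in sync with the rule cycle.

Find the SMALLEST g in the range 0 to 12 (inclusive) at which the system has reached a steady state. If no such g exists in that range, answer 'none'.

Gen 0: 10011011
Gen 1 (rule 146): 01100000
Gen 2 (rule 184): 01010000
Gen 3 (rule 146): 10001000
Gen 4 (rule 184): 01000100
Gen 5 (rule 146): 10101010
Gen 6 (rule 184): 01010101
Gen 7 (rule 146): 10000000
Gen 8 (rule 184): 01000000
Gen 9 (rule 146): 10100000
Gen 10 (rule 184): 01010000
Gen 11 (rule 146): 10001000
Gen 12 (rule 184): 01000100
Gen 13 (rule 146): 10101010
Gen 14 (rule 184): 01010101

Answer: none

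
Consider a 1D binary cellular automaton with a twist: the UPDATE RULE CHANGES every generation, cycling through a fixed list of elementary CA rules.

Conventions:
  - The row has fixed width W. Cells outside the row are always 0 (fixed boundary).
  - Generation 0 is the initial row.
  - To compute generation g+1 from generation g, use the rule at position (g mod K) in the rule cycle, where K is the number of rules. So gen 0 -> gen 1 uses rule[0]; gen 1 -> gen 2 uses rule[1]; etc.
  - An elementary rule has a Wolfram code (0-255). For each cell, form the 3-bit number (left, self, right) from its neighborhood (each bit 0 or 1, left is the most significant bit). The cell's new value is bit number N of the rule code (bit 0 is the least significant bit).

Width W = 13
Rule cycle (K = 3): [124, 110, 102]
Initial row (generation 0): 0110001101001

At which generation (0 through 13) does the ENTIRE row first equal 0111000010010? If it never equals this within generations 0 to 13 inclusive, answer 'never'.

Gen 0: 0110001101001
Gen 1 (rule 124): 0111001111101
Gen 2 (rule 110): 1101011000111
Gen 3 (rule 102): 0111101001001
Gen 4 (rule 124): 0100111101101
Gen 5 (rule 110): 1101100111111
Gen 6 (rule 102): 0110101000001
Gen 7 (rule 124): 0111111100001
Gen 8 (rule 110): 1100000100011
Gen 9 (rule 102): 0100001100101
Gen 10 (rule 124): 0110001110111
Gen 11 (rule 110): 1110011011101
Gen 12 (rule 102): 0010101100111
Gen 13 (rule 124): 0011111110101

Answer: never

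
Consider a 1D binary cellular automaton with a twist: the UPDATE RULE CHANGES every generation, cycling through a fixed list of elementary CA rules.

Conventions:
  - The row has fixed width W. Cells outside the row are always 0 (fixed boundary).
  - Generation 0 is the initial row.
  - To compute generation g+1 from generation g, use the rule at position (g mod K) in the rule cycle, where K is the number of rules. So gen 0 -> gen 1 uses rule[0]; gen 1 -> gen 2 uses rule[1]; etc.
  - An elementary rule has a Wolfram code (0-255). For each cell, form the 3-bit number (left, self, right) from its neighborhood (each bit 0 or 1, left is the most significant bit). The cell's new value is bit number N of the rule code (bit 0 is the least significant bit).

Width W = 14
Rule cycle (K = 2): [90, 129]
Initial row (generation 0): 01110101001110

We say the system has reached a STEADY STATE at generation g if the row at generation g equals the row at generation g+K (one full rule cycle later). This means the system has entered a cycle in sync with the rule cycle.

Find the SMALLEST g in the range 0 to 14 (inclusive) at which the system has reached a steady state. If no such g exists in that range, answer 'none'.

Answer: none

Derivation:
Gen 0: 01110101001110
Gen 1 (rule 90): 11010000111011
Gen 2 (rule 129): 00000110010000
Gen 3 (rule 90): 00001111101000
Gen 4 (rule 129): 11100111000011
Gen 5 (rule 90): 10111101100111
Gen 6 (rule 129): 00011000000010
Gen 7 (rule 90): 00111100000101
Gen 8 (rule 129): 10011001110000
Gen 9 (rule 90): 01111111011000
Gen 10 (rule 129): 00111110000011
Gen 11 (rule 90): 01100011000111
Gen 12 (rule 129): 00001000010010
Gen 13 (rule 90): 00010100101101
Gen 14 (rule 129): 11000000000000
Gen 15 (rule 90): 11100000000000
Gen 16 (rule 129): 01001111111111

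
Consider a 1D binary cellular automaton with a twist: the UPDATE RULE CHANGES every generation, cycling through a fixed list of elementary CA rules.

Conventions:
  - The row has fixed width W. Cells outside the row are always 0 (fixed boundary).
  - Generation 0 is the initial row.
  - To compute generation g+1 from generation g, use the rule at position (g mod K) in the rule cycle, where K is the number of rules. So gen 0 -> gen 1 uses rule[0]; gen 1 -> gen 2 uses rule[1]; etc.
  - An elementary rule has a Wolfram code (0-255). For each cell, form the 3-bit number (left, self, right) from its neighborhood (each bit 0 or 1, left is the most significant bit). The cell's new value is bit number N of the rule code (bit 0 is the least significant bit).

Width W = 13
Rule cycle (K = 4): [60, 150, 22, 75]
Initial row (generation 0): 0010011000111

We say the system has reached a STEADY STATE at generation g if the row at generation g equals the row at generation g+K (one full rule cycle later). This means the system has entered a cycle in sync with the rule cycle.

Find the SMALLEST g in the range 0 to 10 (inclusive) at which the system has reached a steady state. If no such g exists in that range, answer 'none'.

Answer: none

Derivation:
Gen 0: 0010011000111
Gen 1 (rule 60): 0011010100100
Gen 2 (rule 150): 0100010111110
Gen 3 (rule 22): 1110110000001
Gen 4 (rule 75): 1010110111110
Gen 5 (rule 60): 1111101100001
Gen 6 (rule 150): 0111000010011
Gen 7 (rule 22): 1000100111100
Gen 8 (rule 75): 0011001100101
Gen 9 (rule 60): 0010101010111
Gen 10 (rule 150): 0110101010010
Gen 11 (rule 22): 1000101011111
Gen 12 (rule 75): 0011000010001
Gen 13 (rule 60): 0010100011001
Gen 14 (rule 150): 0110110100111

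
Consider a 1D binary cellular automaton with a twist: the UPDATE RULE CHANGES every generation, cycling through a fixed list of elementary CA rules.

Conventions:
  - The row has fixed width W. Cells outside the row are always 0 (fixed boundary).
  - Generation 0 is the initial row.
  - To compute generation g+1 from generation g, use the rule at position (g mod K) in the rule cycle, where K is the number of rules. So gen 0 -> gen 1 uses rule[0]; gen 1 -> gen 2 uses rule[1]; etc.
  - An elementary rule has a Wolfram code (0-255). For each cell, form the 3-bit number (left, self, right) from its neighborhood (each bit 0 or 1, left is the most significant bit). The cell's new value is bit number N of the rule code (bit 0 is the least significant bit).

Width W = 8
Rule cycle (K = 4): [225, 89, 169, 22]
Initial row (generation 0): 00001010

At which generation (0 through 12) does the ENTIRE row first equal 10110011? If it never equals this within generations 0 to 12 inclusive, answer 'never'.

Gen 0: 00001010
Gen 1 (rule 225): 11100100
Gen 2 (rule 89): 10110011
Gen 3 (rule 169): 01100010
Gen 4 (rule 22): 10010111
Gen 5 (rule 225): 00001011
Gen 6 (rule 89): 11100011
Gen 7 (rule 169): 11001010
Gen 8 (rule 22): 00111011
Gen 9 (rule 225): 10011101
Gen 10 (rule 89): 01010100
Gen 11 (rule 169): 00101001
Gen 12 (rule 22): 01101111

Answer: 2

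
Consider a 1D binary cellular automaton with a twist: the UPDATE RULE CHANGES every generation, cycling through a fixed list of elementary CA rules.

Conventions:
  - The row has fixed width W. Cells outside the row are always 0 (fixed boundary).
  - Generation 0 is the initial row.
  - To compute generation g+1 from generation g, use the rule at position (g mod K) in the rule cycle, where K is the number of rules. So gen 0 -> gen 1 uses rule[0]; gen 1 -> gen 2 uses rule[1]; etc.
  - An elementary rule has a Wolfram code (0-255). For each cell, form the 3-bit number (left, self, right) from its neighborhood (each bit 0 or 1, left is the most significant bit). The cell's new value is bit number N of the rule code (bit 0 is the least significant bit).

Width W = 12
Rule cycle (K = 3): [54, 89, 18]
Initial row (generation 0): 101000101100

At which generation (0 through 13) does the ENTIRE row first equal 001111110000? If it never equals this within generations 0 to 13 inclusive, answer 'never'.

Answer: 10

Derivation:
Gen 0: 101000101100
Gen 1 (rule 54): 111101110010
Gen 2 (rule 89): 100101011001
Gen 3 (rule 18): 011000000110
Gen 4 (rule 54): 100100001001
Gen 5 (rule 89): 010011100100
Gen 6 (rule 18): 101100011010
Gen 7 (rule 54): 110010100111
Gen 8 (rule 89): 111000010101
Gen 9 (rule 18): 000100100000
Gen 10 (rule 54): 001111110000
Gen 11 (rule 89): 101000011111
Gen 12 (rule 18): 000100100000
Gen 13 (rule 54): 001111110000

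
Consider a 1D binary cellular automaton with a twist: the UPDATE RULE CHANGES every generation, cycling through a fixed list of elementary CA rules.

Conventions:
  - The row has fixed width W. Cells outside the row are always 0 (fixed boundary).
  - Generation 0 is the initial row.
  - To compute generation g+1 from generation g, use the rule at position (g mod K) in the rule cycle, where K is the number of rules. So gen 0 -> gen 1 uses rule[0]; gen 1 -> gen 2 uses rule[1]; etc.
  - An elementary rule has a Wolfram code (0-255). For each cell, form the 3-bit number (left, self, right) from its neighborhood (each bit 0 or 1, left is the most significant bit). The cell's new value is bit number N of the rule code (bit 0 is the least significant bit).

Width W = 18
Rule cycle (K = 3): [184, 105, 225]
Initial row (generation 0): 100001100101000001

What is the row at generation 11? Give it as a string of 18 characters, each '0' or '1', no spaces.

Answer: 011100111001001000

Derivation:
Gen 0: 100001100101000001
Gen 1 (rule 184): 010001010010100000
Gen 2 (rule 105): 000100100001001111
Gen 3 (rule 225): 110000001100000111
Gen 4 (rule 184): 101000001010000110
Gen 5 (rule 105): 010011100100110110
Gen 6 (rule 225): 000001100000011010
Gen 7 (rule 184): 000001010000010101
Gen 8 (rule 105): 111100100111001010
Gen 9 (rule 225): 011100000011000100
Gen 10 (rule 184): 011010000010100010
Gen 11 (rule 105): 011100111001001000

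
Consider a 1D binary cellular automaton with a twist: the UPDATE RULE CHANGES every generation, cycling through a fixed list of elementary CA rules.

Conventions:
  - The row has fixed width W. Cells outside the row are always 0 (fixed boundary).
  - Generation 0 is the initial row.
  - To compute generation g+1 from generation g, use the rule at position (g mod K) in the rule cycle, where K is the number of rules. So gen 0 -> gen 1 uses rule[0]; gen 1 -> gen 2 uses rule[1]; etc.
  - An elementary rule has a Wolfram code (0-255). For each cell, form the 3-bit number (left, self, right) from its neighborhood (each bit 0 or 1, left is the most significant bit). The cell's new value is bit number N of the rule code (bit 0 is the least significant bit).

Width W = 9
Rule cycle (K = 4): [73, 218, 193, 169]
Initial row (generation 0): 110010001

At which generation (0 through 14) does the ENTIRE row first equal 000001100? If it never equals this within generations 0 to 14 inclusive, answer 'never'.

Answer: never

Derivation:
Gen 0: 110010001
Gen 1 (rule 73): 110000100
Gen 2 (rule 218): 111001010
Gen 3 (rule 193): 011000000
Gen 4 (rule 169): 010011111
Gen 5 (rule 73): 000010001
Gen 6 (rule 218): 000101010
Gen 7 (rule 193): 110000000
Gen 8 (rule 169): 100111111
Gen 9 (rule 73): 000100001
Gen 10 (rule 218): 001010010
Gen 11 (rule 193): 100000000
Gen 12 (rule 169): 001111111
Gen 13 (rule 73): 101000001
Gen 14 (rule 218): 000100010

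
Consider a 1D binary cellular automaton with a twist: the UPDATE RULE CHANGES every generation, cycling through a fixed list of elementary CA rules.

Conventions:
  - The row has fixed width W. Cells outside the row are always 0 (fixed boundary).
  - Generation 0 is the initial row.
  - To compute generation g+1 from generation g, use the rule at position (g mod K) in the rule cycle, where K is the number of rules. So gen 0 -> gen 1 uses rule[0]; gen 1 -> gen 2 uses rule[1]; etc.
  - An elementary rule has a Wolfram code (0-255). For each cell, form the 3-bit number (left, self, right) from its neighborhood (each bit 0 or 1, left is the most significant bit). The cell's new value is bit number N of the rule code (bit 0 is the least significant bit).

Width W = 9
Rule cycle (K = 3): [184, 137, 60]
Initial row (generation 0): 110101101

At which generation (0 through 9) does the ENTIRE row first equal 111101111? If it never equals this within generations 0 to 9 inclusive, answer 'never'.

Gen 0: 110101101
Gen 1 (rule 184): 101011010
Gen 2 (rule 137): 000010000
Gen 3 (rule 60): 000011000
Gen 4 (rule 184): 000010100
Gen 5 (rule 137): 111000001
Gen 6 (rule 60): 100100001
Gen 7 (rule 184): 010010000
Gen 8 (rule 137): 000000111
Gen 9 (rule 60): 000000100

Answer: never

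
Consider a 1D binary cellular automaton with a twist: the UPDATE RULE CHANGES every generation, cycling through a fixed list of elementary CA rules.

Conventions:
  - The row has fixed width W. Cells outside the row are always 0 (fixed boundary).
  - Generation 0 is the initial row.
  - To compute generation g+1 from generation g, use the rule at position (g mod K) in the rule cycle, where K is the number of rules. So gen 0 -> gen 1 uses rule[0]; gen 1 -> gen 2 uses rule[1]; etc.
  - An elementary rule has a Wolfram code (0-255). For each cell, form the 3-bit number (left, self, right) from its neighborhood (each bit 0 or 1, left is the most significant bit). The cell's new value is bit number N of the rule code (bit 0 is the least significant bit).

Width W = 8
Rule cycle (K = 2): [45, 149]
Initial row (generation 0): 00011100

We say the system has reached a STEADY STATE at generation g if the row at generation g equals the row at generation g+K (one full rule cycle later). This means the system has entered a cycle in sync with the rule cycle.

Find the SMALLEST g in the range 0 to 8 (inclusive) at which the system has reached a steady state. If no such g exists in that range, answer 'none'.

Answer: 3

Derivation:
Gen 0: 00011100
Gen 1 (rule 45): 11010001
Gen 2 (rule 149): 00011101
Gen 3 (rule 45): 11010011
Gen 4 (rule 149): 00011000
Gen 5 (rule 45): 11010011
Gen 6 (rule 149): 00011000
Gen 7 (rule 45): 11010011
Gen 8 (rule 149): 00011000
Gen 9 (rule 45): 11010011
Gen 10 (rule 149): 00011000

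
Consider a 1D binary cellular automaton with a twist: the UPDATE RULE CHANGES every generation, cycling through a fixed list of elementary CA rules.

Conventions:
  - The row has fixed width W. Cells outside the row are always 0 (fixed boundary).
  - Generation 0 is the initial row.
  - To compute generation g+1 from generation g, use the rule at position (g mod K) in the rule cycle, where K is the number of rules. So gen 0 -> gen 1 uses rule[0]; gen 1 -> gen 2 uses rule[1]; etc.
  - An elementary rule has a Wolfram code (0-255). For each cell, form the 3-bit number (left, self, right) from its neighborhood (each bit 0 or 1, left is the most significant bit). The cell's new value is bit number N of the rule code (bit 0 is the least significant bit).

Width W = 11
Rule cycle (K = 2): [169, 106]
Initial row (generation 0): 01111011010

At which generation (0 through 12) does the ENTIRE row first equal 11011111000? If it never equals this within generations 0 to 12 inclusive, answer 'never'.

Answer: 2

Derivation:
Gen 0: 01111011010
Gen 1 (rule 169): 01110110100
Gen 2 (rule 106): 11011111000
Gen 3 (rule 169): 10111110011
Gen 4 (rule 106): 01100010111
Gen 5 (rule 169): 01001001110
Gen 6 (rule 106): 10010011010
Gen 7 (rule 169): 00000010100
Gen 8 (rule 106): 00000101000
Gen 9 (rule 169): 11110010011
Gen 10 (rule 106): 10010100111
Gen 11 (rule 169): 00001000110
Gen 12 (rule 106): 00010001110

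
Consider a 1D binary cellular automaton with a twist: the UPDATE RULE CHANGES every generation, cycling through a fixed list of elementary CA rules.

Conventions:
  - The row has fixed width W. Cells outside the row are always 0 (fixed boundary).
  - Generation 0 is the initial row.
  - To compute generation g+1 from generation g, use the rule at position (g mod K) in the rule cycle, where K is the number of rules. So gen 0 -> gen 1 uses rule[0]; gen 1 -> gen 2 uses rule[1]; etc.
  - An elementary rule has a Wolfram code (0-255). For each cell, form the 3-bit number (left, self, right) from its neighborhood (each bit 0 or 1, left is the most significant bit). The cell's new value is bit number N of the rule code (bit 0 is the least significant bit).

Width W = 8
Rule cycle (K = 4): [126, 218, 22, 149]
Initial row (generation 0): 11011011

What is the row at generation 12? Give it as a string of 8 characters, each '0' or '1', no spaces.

Gen 0: 11011011
Gen 1 (rule 126): 11111111
Gen 2 (rule 218): 11111111
Gen 3 (rule 22): 00000000
Gen 4 (rule 149): 11111111
Gen 5 (rule 126): 10000001
Gen 6 (rule 218): 01000010
Gen 7 (rule 22): 11100111
Gen 8 (rule 149): 01010010
Gen 9 (rule 126): 11111111
Gen 10 (rule 218): 11111111
Gen 11 (rule 22): 00000000
Gen 12 (rule 149): 11111111

Answer: 11111111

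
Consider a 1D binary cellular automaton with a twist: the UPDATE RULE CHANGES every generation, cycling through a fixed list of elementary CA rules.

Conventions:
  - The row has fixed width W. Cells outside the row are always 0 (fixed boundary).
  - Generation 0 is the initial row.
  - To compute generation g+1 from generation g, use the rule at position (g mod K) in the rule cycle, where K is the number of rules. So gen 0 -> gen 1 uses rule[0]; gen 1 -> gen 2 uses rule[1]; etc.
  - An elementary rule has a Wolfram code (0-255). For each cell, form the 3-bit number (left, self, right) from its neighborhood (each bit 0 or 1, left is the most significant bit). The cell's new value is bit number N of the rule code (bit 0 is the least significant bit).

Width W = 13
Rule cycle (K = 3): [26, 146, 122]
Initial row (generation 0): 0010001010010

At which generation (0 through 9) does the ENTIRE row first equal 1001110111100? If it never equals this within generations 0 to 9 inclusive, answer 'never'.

Gen 0: 0010001010010
Gen 1 (rule 26): 0101010001101
Gen 2 (rule 146): 1000001010000
Gen 3 (rule 122): 0100010101000
Gen 4 (rule 26): 1010100000100
Gen 5 (rule 146): 0000010001010
Gen 6 (rule 122): 0000101010101
Gen 7 (rule 26): 0001000000000
Gen 8 (rule 146): 0010100000000
Gen 9 (rule 122): 0101010000000

Answer: never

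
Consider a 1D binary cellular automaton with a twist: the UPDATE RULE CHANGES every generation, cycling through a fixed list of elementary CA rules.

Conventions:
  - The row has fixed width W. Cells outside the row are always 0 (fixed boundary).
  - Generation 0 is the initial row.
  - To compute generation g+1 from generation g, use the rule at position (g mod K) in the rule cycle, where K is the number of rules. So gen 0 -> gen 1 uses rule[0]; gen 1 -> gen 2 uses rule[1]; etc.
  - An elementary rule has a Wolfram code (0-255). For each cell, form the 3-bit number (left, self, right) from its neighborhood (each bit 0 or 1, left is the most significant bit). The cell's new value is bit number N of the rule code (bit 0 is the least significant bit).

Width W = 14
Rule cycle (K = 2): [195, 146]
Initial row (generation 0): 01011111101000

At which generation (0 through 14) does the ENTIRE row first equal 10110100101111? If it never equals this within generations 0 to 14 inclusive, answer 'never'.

Answer: never

Derivation:
Gen 0: 01011111101000
Gen 1 (rule 195): 10001111100011
Gen 2 (rule 146): 01010111010100
Gen 3 (rule 195): 10000011000001
Gen 4 (rule 146): 01000100100010
Gen 5 (rule 195): 10011001001100
Gen 6 (rule 146): 01100110110010
Gen 7 (rule 195): 10101010010100
Gen 8 (rule 146): 00000001100010
Gen 9 (rule 195): 11111110101100
Gen 10 (rule 146): 01111100000010
Gen 11 (rule 195): 10111101111100
Gen 12 (rule 146): 00011000111010
Gen 13 (rule 195): 11101011011000
Gen 14 (rule 146): 01000000000100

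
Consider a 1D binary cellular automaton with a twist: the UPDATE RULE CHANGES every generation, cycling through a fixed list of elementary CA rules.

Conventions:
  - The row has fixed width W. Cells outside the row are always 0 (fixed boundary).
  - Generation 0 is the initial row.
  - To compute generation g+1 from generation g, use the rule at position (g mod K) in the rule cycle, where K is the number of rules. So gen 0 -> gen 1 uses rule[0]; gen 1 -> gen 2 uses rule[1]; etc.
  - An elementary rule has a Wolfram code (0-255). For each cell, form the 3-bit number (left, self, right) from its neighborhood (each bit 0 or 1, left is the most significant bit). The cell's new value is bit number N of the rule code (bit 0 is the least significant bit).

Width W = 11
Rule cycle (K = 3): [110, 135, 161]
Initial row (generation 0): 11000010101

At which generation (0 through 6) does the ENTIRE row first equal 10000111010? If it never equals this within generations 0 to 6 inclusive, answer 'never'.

Answer: never

Derivation:
Gen 0: 11000010101
Gen 1 (rule 110): 11000111111
Gen 2 (rule 135): 00011011110
Gen 3 (rule 161): 11000101100
Gen 4 (rule 110): 11001111100
Gen 5 (rule 135): 00010111001
Gen 6 (rule 161): 11001010000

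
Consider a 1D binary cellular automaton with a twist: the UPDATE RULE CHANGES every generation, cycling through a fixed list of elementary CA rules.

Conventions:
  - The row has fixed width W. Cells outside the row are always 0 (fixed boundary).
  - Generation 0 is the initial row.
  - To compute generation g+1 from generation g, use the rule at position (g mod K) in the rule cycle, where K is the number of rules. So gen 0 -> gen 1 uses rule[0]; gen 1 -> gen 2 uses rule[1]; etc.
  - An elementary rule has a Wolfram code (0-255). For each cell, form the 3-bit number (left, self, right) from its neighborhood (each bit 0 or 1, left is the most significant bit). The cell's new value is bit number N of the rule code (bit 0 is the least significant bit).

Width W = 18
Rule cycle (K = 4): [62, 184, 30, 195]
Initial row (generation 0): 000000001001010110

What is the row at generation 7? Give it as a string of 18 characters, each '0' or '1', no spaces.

Gen 0: 000000001001010110
Gen 1 (rule 62): 000000011111111101
Gen 2 (rule 184): 000000011111111010
Gen 3 (rule 30): 000000110000000011
Gen 4 (rule 195): 111111010111111101
Gen 5 (rule 62): 100000111100000011
Gen 6 (rule 184): 010000111010000010
Gen 7 (rule 30): 111001100011000111

Answer: 111001100011000111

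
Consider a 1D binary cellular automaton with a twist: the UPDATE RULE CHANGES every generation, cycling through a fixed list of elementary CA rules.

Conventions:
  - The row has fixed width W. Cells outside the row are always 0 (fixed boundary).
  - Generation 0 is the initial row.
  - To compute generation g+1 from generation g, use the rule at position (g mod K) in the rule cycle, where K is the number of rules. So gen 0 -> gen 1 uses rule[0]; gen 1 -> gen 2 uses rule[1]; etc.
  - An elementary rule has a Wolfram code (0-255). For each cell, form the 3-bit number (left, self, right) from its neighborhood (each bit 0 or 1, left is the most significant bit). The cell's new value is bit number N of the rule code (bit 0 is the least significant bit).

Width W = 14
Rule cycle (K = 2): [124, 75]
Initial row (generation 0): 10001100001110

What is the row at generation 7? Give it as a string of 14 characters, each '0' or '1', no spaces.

Answer: 11110000001101

Derivation:
Gen 0: 10001100001110
Gen 1 (rule 124): 11001110001011
Gen 2 (rule 75): 11011010110011
Gen 3 (rule 124): 11111111111011
Gen 4 (rule 75): 10000000001011
Gen 5 (rule 124): 11000000001111
Gen 6 (rule 75): 11011111111001
Gen 7 (rule 124): 11110000001101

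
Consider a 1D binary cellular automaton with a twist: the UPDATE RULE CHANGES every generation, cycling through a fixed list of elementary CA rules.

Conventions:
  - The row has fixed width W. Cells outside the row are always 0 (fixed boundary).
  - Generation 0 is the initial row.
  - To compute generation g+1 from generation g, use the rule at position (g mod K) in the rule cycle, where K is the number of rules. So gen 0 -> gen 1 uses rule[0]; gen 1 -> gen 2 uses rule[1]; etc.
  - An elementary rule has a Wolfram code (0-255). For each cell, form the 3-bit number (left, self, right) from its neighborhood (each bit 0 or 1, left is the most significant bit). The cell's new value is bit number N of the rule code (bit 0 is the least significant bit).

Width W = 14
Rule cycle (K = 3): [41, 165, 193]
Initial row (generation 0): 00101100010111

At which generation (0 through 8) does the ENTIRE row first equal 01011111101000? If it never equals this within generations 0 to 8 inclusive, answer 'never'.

Gen 0: 00101100010111
Gen 1 (rule 41): 10011001001100
Gen 2 (rule 165): 10000001000001
Gen 3 (rule 193): 00111100011100
Gen 4 (rule 41): 10100001010001
Gen 5 (rule 165): 11101101110101
Gen 6 (rule 193): 01100100110000
Gen 7 (rule 41): 01000000100111
Gen 8 (rule 165): 01011110100010

Answer: never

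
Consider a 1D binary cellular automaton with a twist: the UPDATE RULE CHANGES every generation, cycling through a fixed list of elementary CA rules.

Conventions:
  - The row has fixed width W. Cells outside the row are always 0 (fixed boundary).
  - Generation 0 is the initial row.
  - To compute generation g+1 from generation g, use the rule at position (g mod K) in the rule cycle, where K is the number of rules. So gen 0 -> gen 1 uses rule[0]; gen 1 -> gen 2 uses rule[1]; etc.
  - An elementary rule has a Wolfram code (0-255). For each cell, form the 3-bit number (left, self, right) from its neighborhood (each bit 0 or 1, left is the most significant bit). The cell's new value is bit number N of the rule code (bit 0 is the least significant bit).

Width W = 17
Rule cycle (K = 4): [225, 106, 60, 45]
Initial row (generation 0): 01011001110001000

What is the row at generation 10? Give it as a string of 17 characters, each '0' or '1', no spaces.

Gen 0: 01011001110001000
Gen 1 (rule 225): 00101000110100011
Gen 2 (rule 106): 01010001111000111
Gen 3 (rule 60): 01111001000100100
Gen 4 (rule 45): 01000001010100101
Gen 5 (rule 225): 00011100101000010
Gen 6 (rule 106): 00110101010000100
Gen 7 (rule 60): 00101111111000110
Gen 8 (rule 45): 10111000000010100
Gen 9 (rule 225): 01011011111001001
Gen 10 (rule 106): 10111110001010010

Answer: 10111110001010010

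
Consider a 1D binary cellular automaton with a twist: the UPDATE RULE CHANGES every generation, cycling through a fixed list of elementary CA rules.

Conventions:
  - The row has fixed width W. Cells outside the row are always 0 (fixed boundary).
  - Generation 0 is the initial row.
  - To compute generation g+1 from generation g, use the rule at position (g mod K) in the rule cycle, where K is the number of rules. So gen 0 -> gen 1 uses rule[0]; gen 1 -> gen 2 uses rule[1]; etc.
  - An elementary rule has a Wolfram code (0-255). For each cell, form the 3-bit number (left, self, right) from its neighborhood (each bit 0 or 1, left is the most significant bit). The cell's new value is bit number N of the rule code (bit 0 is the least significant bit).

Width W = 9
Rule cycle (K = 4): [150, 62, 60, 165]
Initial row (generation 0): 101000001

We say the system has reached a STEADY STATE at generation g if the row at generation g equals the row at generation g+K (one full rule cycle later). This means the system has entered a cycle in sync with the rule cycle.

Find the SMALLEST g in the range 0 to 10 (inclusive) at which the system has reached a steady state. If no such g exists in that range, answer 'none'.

Gen 0: 101000001
Gen 1 (rule 150): 101100011
Gen 2 (rule 62): 111010110
Gen 3 (rule 60): 100111101
Gen 4 (rule 165): 100011011
Gen 5 (rule 150): 110100000
Gen 6 (rule 62): 101110000
Gen 7 (rule 60): 111001000
Gen 8 (rule 165): 010001011
Gen 9 (rule 150): 111011000
Gen 10 (rule 62): 100110100
Gen 11 (rule 60): 110101110
Gen 12 (rule 165): 001110100
Gen 13 (rule 150): 010100110
Gen 14 (rule 62): 111111101

Answer: none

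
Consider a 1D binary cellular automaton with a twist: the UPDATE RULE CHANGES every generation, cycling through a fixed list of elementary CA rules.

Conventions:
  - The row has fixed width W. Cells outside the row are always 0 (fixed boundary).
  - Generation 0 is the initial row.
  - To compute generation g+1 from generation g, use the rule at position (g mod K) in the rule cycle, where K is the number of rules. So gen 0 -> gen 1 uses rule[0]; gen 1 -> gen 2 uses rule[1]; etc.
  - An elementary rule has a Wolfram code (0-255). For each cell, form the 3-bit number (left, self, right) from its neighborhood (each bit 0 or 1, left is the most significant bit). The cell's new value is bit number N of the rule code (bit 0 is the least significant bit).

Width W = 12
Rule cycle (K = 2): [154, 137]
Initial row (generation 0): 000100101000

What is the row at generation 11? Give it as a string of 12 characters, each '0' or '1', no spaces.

Gen 0: 000100101000
Gen 1 (rule 154): 001011000100
Gen 2 (rule 137): 100010010001
Gen 3 (rule 154): 010101101010
Gen 4 (rule 137): 000001000000
Gen 5 (rule 154): 000010100000
Gen 6 (rule 137): 111000001111
Gen 7 (rule 154): 110100011110
Gen 8 (rule 137): 100001011100
Gen 9 (rule 154): 010010011010
Gen 10 (rule 137): 000000010000
Gen 11 (rule 154): 000000101000

Answer: 000000101000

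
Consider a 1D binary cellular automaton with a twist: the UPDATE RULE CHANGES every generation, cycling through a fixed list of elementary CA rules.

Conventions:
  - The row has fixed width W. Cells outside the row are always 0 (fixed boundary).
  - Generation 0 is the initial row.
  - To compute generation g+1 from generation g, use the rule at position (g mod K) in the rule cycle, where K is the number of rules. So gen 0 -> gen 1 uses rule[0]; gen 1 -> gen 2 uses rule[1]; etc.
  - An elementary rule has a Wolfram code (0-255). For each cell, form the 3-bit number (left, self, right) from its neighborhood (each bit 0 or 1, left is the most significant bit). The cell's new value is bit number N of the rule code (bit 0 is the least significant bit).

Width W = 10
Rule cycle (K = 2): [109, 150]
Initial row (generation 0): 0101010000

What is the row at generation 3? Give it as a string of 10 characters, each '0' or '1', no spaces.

Answer: 1110101010

Derivation:
Gen 0: 0101010000
Gen 1 (rule 109): 0111110111
Gen 2 (rule 150): 1011100010
Gen 3 (rule 109): 1110101010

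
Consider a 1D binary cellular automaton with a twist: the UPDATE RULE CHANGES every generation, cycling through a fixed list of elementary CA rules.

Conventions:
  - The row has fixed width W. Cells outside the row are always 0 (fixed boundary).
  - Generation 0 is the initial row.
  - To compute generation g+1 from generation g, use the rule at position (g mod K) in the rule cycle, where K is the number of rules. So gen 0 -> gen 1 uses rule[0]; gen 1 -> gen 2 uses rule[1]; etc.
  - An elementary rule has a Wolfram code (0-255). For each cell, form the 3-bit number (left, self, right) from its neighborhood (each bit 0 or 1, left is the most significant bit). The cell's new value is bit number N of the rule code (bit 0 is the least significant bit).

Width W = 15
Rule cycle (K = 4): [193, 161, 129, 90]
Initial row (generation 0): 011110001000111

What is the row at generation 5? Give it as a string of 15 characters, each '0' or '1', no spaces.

Gen 0: 011110001000111
Gen 1 (rule 193): 001110100010011
Gen 2 (rule 161): 100101001000000
Gen 3 (rule 129): 000000000011111
Gen 4 (rule 90): 000000000110001
Gen 5 (rule 193): 111111110010100

Answer: 111111110010100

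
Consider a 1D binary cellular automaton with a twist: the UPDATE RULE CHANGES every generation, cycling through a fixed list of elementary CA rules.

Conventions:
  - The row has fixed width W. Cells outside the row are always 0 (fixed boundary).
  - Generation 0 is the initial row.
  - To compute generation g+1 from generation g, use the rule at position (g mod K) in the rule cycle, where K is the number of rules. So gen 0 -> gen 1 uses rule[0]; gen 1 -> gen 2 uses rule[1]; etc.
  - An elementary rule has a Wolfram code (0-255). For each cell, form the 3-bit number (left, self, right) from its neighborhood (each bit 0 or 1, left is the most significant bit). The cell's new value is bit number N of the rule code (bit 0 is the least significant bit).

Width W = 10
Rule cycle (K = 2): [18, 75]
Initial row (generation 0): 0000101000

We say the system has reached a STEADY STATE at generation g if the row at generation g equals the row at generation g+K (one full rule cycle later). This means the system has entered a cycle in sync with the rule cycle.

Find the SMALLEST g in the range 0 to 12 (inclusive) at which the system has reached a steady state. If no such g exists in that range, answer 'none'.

Gen 0: 0000101000
Gen 1 (rule 18): 0001000100
Gen 2 (rule 75): 1110011001
Gen 3 (rule 18): 0001100110
Gen 4 (rule 75): 1111101110
Gen 5 (rule 18): 0000000001
Gen 6 (rule 75): 1111111110
Gen 7 (rule 18): 0000000001
Gen 8 (rule 75): 1111111110
Gen 9 (rule 18): 0000000001
Gen 10 (rule 75): 1111111110
Gen 11 (rule 18): 0000000001
Gen 12 (rule 75): 1111111110
Gen 13 (rule 18): 0000000001
Gen 14 (rule 75): 1111111110

Answer: 5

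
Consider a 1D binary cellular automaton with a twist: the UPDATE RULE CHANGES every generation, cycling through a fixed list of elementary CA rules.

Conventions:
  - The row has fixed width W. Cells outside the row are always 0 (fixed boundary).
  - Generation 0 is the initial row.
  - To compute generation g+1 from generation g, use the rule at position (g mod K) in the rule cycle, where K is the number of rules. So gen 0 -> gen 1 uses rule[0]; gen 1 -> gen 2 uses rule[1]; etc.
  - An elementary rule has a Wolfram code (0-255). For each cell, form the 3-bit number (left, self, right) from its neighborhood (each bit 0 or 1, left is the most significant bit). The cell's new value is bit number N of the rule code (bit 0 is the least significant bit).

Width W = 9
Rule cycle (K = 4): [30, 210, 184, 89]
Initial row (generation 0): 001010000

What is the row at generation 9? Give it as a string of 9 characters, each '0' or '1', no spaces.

Answer: 100000111

Derivation:
Gen 0: 001010000
Gen 1 (rule 30): 011011000
Gen 2 (rule 210): 101001100
Gen 3 (rule 184): 010101010
Gen 4 (rule 89): 000000001
Gen 5 (rule 30): 000000011
Gen 6 (rule 210): 000000101
Gen 7 (rule 184): 000000010
Gen 8 (rule 89): 111111001
Gen 9 (rule 30): 100000111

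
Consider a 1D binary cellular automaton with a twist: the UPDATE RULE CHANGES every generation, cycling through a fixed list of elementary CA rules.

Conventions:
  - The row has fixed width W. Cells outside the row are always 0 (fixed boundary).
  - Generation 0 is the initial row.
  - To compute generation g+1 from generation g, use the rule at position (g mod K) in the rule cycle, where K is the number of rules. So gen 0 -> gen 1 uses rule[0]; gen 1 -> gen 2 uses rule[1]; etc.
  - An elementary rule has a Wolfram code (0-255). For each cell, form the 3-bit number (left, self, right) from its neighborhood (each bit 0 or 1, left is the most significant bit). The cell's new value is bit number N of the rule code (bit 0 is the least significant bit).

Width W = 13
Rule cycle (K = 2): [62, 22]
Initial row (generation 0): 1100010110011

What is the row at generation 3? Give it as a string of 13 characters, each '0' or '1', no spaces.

Answer: 1111000000011

Derivation:
Gen 0: 1100010110011
Gen 1 (rule 62): 1010111101110
Gen 2 (rule 22): 1010000000001
Gen 3 (rule 62): 1111000000011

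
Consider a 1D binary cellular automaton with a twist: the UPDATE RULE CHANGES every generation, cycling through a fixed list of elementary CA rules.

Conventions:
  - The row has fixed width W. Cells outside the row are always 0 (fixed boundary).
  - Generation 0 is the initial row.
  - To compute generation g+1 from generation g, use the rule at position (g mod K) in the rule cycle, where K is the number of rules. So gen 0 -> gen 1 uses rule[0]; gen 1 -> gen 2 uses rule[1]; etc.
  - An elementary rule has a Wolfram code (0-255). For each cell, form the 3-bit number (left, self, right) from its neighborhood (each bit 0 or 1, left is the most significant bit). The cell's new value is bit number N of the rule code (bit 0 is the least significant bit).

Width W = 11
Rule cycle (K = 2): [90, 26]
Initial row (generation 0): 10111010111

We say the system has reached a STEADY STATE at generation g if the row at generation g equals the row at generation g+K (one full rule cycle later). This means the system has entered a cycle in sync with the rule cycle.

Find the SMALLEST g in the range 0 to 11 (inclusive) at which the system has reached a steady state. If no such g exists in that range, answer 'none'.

Answer: none

Derivation:
Gen 0: 10111010111
Gen 1 (rule 90): 00101000101
Gen 2 (rule 26): 01000101000
Gen 3 (rule 90): 10101000100
Gen 4 (rule 26): 00000101010
Gen 5 (rule 90): 00001000001
Gen 6 (rule 26): 00010100010
Gen 7 (rule 90): 00100010101
Gen 8 (rule 26): 01010100000
Gen 9 (rule 90): 10000010000
Gen 10 (rule 26): 01000101000
Gen 11 (rule 90): 10101000100
Gen 12 (rule 26): 00000101010
Gen 13 (rule 90): 00001000001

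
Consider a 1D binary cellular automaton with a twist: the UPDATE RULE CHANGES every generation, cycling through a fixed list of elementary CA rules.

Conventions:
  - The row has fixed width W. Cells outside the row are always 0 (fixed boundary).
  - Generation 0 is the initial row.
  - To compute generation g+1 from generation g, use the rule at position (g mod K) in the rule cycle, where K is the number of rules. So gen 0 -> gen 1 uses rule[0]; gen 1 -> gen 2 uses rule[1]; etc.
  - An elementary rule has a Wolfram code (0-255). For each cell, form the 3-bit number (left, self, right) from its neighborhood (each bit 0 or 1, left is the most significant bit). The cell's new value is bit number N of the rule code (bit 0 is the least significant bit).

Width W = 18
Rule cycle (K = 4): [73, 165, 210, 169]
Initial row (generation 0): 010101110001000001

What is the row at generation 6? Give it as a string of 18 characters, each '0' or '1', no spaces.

Answer: 000111111110100011

Derivation:
Gen 0: 010101110001000001
Gen 1 (rule 73): 000001010100011100
Gen 2 (rule 165): 111101111101001001
Gen 3 (rule 210): 011100111100110110
Gen 4 (rule 169): 011000111000101100
Gen 5 (rule 73): 011010101010001101
Gen 6 (rule 165): 000111111110100011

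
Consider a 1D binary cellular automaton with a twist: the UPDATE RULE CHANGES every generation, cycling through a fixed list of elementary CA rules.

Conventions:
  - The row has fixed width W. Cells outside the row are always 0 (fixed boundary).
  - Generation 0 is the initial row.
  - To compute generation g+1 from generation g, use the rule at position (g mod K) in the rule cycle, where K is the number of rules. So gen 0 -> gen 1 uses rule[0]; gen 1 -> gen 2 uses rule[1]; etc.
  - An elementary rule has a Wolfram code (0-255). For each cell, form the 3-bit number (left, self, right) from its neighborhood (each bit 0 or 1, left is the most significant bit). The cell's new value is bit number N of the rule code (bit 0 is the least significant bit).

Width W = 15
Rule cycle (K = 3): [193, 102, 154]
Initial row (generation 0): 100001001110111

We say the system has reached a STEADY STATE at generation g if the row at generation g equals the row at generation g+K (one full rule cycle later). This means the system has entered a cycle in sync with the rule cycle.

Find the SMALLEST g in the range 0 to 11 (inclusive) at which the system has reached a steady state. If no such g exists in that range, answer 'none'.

Answer: none

Derivation:
Gen 0: 100001001110111
Gen 1 (rule 193): 001100000110011
Gen 2 (rule 102): 010100001010101
Gen 3 (rule 154): 100010010000000
Gen 4 (rule 193): 001000000111111
Gen 5 (rule 102): 011000001000001
Gen 6 (rule 154): 110100010100010
Gen 7 (rule 193): 010001000001000
Gen 8 (rule 102): 110011000011000
Gen 9 (rule 154): 101110100110100
Gen 10 (rule 193): 000110000010001
Gen 11 (rule 102): 001010000110011
Gen 12 (rule 154): 010001001101110
Gen 13 (rule 193): 000100000100110
Gen 14 (rule 102): 001100001101010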